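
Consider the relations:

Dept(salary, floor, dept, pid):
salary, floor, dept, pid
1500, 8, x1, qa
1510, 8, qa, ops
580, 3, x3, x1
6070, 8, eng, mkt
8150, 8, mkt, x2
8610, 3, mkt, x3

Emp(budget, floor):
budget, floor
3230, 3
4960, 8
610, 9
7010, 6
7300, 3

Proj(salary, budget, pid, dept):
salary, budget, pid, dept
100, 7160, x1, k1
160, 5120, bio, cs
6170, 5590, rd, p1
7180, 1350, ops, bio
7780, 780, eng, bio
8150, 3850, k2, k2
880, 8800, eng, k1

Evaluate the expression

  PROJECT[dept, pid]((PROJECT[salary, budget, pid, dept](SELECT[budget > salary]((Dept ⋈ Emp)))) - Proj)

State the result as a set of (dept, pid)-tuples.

{(qa, ops), (x1, qa), (x3, x1)}

Natural join on floor: {(1500, 8, x1, qa, 4960), (1510, 8, qa, ops, 4960), (580, 3, x3, x1, 3230), (580, 3, x3, x1, 7300), (6070, 8, eng, mkt, 4960), (8150, 8, mkt, x2, 4960), (8610, 3, mkt, x3, 3230), (8610, 3, mkt, x3, 7300)}
σ[budget > salary]: keep tuples satisfying budget > salary → {(1500, 8, x1, qa, 4960), (1510, 8, qa, ops, 4960), (580, 3, x3, x1, 3230), (580, 3, x3, x1, 7300)}
π_{salary, budget, pid, dept} gives {(1500, 4960, qa, x1), (1510, 4960, ops, qa), (580, 3230, x1, x3), (580, 7300, x1, x3)}.
Difference: {(1500, 4960, qa, x1), (1510, 4960, ops, qa), (580, 3230, x1, x3), (580, 7300, x1, x3)} with {(100, 7160, x1, k1), (160, 5120, bio, cs), (6170, 5590, rd, p1), (7180, 1350, ops, bio), (7780, 780, eng, bio), (8150, 3850, k2, k2), (880, 8800, eng, k1)} → {(1500, 4960, qa, x1), (1510, 4960, ops, qa), (580, 3230, x1, x3), (580, 7300, x1, x3)}
π_{dept, pid} gives {(qa, ops), (x1, qa), (x3, x1)} (1 duplicate(s) eliminated).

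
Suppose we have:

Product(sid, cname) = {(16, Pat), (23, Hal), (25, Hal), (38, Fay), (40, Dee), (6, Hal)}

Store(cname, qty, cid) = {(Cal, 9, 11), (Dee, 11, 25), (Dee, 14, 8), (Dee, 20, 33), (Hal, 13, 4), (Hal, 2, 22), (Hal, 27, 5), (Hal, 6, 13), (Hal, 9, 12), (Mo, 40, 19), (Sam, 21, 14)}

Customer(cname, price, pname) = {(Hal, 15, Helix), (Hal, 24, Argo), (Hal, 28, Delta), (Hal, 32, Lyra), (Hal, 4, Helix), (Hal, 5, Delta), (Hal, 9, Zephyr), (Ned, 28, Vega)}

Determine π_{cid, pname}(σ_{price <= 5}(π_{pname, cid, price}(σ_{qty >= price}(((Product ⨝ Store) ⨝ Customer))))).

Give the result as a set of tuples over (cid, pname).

{(12, Delta), (12, Helix), (13, Delta), (13, Helix), (4, Delta), (4, Helix), (5, Delta), (5, Helix)}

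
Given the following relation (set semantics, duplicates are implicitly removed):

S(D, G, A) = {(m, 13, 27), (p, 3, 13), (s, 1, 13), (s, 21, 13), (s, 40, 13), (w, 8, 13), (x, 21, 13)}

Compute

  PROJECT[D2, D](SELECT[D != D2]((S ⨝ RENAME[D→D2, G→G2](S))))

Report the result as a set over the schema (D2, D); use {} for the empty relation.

ρ[D→D2, G→G2]: schema becomes (D2, G2, A); tuples unchanged.
Natural join on A: {(m, 13, 27, m, 13), (p, 3, 13, p, 3), (p, 3, 13, s, 1), (p, 3, 13, s, 21), (p, 3, 13, s, 40), (p, 3, 13, w, 8), (p, 3, 13, x, 21), (s, 1, 13, p, 3), (s, 1, 13, s, 1), (s, 1, 13, s, 21), (s, 1, 13, s, 40), (s, 1, 13, w, 8), (s, 1, 13, x, 21), (s, 21, 13, p, 3), (s, 21, 13, s, 1), (s, 21, 13, s, 21), (s, 21, 13, s, 40), (s, 21, 13, w, 8), (s, 21, 13, x, 21), (s, 40, 13, p, 3), (s, 40, 13, s, 1), (s, 40, 13, s, 21), (s, 40, 13, s, 40), (s, 40, 13, w, 8), (s, 40, 13, x, 21), (w, 8, 13, p, 3), (w, 8, 13, s, 1), (w, 8, 13, s, 21), (w, 8, 13, s, 40), (w, 8, 13, w, 8), (w, 8, 13, x, 21), (x, 21, 13, p, 3), (x, 21, 13, s, 1), (x, 21, 13, s, 21), (x, 21, 13, s, 40), (x, 21, 13, w, 8), (x, 21, 13, x, 21)}
Filtering on D != D2 leaves {(p, 3, 13, s, 1), (p, 3, 13, s, 21), (p, 3, 13, s, 40), (p, 3, 13, w, 8), (p, 3, 13, x, 21), (s, 1, 13, p, 3), (s, 1, 13, w, 8), (s, 1, 13, x, 21), (s, 21, 13, p, 3), (s, 21, 13, w, 8), (s, 21, 13, x, 21), (s, 40, 13, p, 3), (s, 40, 13, w, 8), (s, 40, 13, x, 21), (w, 8, 13, p, 3), (w, 8, 13, s, 1), (w, 8, 13, s, 21), (w, 8, 13, s, 40), (w, 8, 13, x, 21), (x, 21, 13, p, 3), (x, 21, 13, s, 1), (x, 21, 13, s, 21), (x, 21, 13, s, 40), (x, 21, 13, w, 8)}.
π[D2, D]: project onto (D2, D) (12 duplicate(s) eliminated) → {(p, s), (p, w), (p, x), (s, p), (s, w), (s, x), (w, p), (w, s), (w, x), (x, p), (x, s), (x, w)}

{(p, s), (p, w), (p, x), (s, p), (s, w), (s, x), (w, p), (w, s), (w, x), (x, p), (x, s), (x, w)}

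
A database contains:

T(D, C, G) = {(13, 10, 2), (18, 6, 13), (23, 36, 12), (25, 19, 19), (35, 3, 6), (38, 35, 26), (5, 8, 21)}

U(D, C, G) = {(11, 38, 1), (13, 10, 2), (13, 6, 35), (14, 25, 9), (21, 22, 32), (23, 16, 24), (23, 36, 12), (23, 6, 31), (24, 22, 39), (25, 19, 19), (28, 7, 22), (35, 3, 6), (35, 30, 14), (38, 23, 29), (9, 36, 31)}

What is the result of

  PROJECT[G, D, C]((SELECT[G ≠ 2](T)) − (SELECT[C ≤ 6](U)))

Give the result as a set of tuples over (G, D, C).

{(12, 23, 36), (13, 18, 6), (19, 25, 19), (21, 5, 8), (26, 38, 35)}

Apply σ_{G ≠ 2}; surviving tuples: {(18, 6, 13), (23, 36, 12), (25, 19, 19), (35, 3, 6), (38, 35, 26), (5, 8, 21)}
Apply σ_{C ≤ 6}; surviving tuples: {(13, 6, 35), (23, 6, 31), (35, 3, 6)}
Taking the difference: {(18, 6, 13), (23, 36, 12), (25, 19, 19), (38, 35, 26), (5, 8, 21)}
π_{G, D, C} gives {(12, 23, 36), (13, 18, 6), (19, 25, 19), (21, 5, 8), (26, 38, 35)}.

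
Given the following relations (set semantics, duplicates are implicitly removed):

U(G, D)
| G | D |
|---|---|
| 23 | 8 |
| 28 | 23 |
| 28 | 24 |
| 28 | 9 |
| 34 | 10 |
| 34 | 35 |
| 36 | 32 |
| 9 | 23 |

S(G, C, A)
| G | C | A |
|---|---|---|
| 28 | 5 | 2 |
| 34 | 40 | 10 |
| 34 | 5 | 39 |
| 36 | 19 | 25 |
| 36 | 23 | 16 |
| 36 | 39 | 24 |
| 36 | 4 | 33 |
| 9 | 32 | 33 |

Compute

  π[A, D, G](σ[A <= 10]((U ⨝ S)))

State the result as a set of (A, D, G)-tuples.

{(10, 10, 34), (10, 35, 34), (2, 23, 28), (2, 24, 28), (2, 9, 28)}

Natural join on G: {(28, 23, 5, 2), (28, 24, 5, 2), (28, 9, 5, 2), (34, 10, 40, 10), (34, 10, 5, 39), (34, 35, 40, 10), (34, 35, 5, 39), (36, 32, 19, 25), (36, 32, 23, 16), (36, 32, 39, 24), (36, 32, 4, 33), (9, 23, 32, 33)}
Apply σ_{A <= 10}; surviving tuples: {(28, 23, 5, 2), (28, 24, 5, 2), (28, 9, 5, 2), (34, 10, 40, 10), (34, 35, 40, 10)}
Projecting to A, D, G: {(10, 10, 34), (10, 35, 34), (2, 23, 28), (2, 24, 28), (2, 9, 28)}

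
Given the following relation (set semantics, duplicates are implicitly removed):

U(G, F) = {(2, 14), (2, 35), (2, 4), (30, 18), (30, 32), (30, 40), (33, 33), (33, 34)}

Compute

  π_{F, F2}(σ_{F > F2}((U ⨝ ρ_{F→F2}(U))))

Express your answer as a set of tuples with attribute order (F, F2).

{(14, 4), (32, 18), (34, 33), (35, 14), (35, 4), (40, 18), (40, 32)}

ρ[F→F2]: schema becomes (G, F2); tuples unchanged.
Joining U and ρ_{F→F2}(U) on G yields {(2, 14, 14), (2, 14, 35), (2, 14, 4), (2, 35, 14), (2, 35, 35), (2, 35, 4), (2, 4, 14), (2, 4, 35), (2, 4, 4), (30, 18, 18), (30, 18, 32), (30, 18, 40), (30, 32, 18), (30, 32, 32), (30, 32, 40), (30, 40, 18), (30, 40, 32), (30, 40, 40), (33, 33, 33), (33, 33, 34), (33, 34, 33), (33, 34, 34)}.
Filtering on F > F2 leaves {(2, 14, 4), (2, 35, 14), (2, 35, 4), (30, 32, 18), (30, 40, 18), (30, 40, 32), (33, 34, 33)}.
Projecting to F, F2: {(14, 4), (32, 18), (34, 33), (35, 14), (35, 4), (40, 18), (40, 32)}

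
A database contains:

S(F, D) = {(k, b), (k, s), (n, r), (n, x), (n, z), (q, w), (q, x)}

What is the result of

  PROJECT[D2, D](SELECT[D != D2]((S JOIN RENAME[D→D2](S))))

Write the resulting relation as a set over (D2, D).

{(b, s), (r, x), (r, z), (s, b), (w, x), (x, r), (x, w), (x, z), (z, r), (z, x)}

ρ[D→D2]: schema becomes (F, D2); tuples unchanged.
S ⋈ RENAME[D→D2](S) (natural join on F): {(k, b, b), (k, b, s), (k, s, b), (k, s, s), (n, r, r), (n, r, x), (n, r, z), (n, x, r), (n, x, x), (n, x, z), (n, z, r), (n, z, x), (n, z, z), (q, w, w), (q, w, x), (q, x, w), (q, x, x)}
Apply σ_{D != D2}; surviving tuples: {(k, b, s), (k, s, b), (n, r, x), (n, r, z), (n, x, r), (n, x, z), (n, z, r), (n, z, x), (q, w, x), (q, x, w)}
Projecting to D2, D: {(b, s), (r, x), (r, z), (s, b), (w, x), (x, r), (x, w), (x, z), (z, r), (z, x)}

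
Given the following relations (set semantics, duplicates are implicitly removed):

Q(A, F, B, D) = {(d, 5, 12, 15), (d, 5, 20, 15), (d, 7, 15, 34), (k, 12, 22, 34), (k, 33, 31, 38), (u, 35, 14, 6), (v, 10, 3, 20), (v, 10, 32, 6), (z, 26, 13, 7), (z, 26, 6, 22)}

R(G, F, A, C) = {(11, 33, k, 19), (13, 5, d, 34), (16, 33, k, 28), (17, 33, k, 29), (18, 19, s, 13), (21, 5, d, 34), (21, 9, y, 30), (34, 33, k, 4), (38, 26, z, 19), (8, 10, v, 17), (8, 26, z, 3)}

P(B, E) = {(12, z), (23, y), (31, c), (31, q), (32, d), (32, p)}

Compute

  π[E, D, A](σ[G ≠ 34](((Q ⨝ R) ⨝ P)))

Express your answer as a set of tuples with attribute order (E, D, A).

{(c, 38, k), (d, 6, v), (p, 6, v), (q, 38, k), (z, 15, d)}

Natural join on A, F: {(d, 5, 12, 15, 13, 34), (d, 5, 12, 15, 21, 34), (d, 5, 20, 15, 13, 34), (d, 5, 20, 15, 21, 34), (k, 33, 31, 38, 11, 19), (k, 33, 31, 38, 16, 28), (k, 33, 31, 38, 17, 29), (k, 33, 31, 38, 34, 4), (v, 10, 3, 20, 8, 17), (v, 10, 32, 6, 8, 17), (z, 26, 13, 7, 38, 19), (z, 26, 13, 7, 8, 3), (z, 26, 6, 22, 38, 19), (z, 26, 6, 22, 8, 3)}
Natural join on B: {(d, 5, 12, 15, 13, 34, z), (d, 5, 12, 15, 21, 34, z), (k, 33, 31, 38, 11, 19, c), (k, 33, 31, 38, 11, 19, q), (k, 33, 31, 38, 16, 28, c), (k, 33, 31, 38, 16, 28, q), (k, 33, 31, 38, 17, 29, c), (k, 33, 31, 38, 17, 29, q), (k, 33, 31, 38, 34, 4, c), (k, 33, 31, 38, 34, 4, q), (v, 10, 32, 6, 8, 17, d), (v, 10, 32, 6, 8, 17, p)}
Selection G ≠ 34: {(d, 5, 12, 15, 13, 34, z), (d, 5, 12, 15, 21, 34, z), (k, 33, 31, 38, 11, 19, c), (k, 33, 31, 38, 11, 19, q), (k, 33, 31, 38, 16, 28, c), (k, 33, 31, 38, 16, 28, q), (k, 33, 31, 38, 17, 29, c), (k, 33, 31, 38, 17, 29, q), (v, 10, 32, 6, 8, 17, d), (v, 10, 32, 6, 8, 17, p)}
π[E, D, A]: project onto (E, D, A) (5 duplicate(s) eliminated) → {(c, 38, k), (d, 6, v), (p, 6, v), (q, 38, k), (z, 15, d)}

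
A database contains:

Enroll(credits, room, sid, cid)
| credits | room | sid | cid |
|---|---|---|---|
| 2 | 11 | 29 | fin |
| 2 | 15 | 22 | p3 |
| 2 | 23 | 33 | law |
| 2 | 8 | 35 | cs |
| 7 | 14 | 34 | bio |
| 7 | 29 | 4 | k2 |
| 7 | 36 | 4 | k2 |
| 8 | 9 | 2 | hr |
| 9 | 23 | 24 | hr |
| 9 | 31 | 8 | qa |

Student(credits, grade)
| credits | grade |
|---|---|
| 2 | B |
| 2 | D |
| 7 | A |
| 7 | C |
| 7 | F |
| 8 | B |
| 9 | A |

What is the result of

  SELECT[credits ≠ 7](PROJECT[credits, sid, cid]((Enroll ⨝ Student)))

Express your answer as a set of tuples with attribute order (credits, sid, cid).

Enroll ⋈ Student (natural join on credits): {(2, 11, 29, fin, B), (2, 11, 29, fin, D), (2, 15, 22, p3, B), (2, 15, 22, p3, D), (2, 23, 33, law, B), (2, 23, 33, law, D), (2, 8, 35, cs, B), (2, 8, 35, cs, D), (7, 14, 34, bio, A), (7, 14, 34, bio, C), (7, 14, 34, bio, F), (7, 29, 4, k2, A), (7, 29, 4, k2, C), (7, 29, 4, k2, F), (7, 36, 4, k2, A), (7, 36, 4, k2, C), (7, 36, 4, k2, F), (8, 9, 2, hr, B), (9, 23, 24, hr, A), (9, 31, 8, qa, A)}
Projecting to credits, sid, cid (11 duplicate(s) eliminated): {(2, 22, p3), (2, 29, fin), (2, 33, law), (2, 35, cs), (7, 34, bio), (7, 4, k2), (8, 2, hr), (9, 24, hr), (9, 8, qa)}
Filtering on credits ≠ 7 leaves {(2, 22, p3), (2, 29, fin), (2, 33, law), (2, 35, cs), (8, 2, hr), (9, 24, hr), (9, 8, qa)}.

{(2, 22, p3), (2, 29, fin), (2, 33, law), (2, 35, cs), (8, 2, hr), (9, 24, hr), (9, 8, qa)}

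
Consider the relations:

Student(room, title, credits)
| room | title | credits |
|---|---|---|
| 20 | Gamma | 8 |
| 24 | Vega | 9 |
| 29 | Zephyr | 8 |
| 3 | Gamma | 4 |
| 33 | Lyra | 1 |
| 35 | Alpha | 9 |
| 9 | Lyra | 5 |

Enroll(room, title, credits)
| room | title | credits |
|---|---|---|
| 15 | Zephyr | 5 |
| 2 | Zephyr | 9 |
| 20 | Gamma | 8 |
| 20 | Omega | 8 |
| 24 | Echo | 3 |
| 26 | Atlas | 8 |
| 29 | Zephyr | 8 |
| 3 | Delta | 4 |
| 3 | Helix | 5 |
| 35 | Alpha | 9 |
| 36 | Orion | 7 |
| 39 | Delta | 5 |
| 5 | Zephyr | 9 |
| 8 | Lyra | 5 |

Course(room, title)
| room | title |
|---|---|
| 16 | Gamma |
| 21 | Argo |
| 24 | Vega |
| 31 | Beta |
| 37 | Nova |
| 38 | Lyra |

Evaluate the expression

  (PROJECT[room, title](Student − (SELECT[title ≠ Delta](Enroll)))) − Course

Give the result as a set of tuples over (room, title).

Filtering on title ≠ Delta leaves {(15, Zephyr, 5), (2, Zephyr, 9), (20, Gamma, 8), (20, Omega, 8), (24, Echo, 3), (26, Atlas, 8), (29, Zephyr, 8), (3, Helix, 5), (35, Alpha, 9), (36, Orion, 7), (5, Zephyr, 9), (8, Lyra, 5)}.
Difference: {(20, Gamma, 8), (24, Vega, 9), (29, Zephyr, 8), (3, Gamma, 4), (33, Lyra, 1), (35, Alpha, 9), (9, Lyra, 5)} with {(15, Zephyr, 5), (2, Zephyr, 9), (20, Gamma, 8), (20, Omega, 8), (24, Echo, 3), (26, Atlas, 8), (29, Zephyr, 8), (3, Helix, 5), (35, Alpha, 9), (36, Orion, 7), (5, Zephyr, 9), (8, Lyra, 5)} → {(24, Vega, 9), (3, Gamma, 4), (33, Lyra, 1), (9, Lyra, 5)}
π_{room, title} gives {(24, Vega), (3, Gamma), (33, Lyra), (9, Lyra)}.
Difference: {(24, Vega), (3, Gamma), (33, Lyra), (9, Lyra)} with {(16, Gamma), (21, Argo), (24, Vega), (31, Beta), (37, Nova), (38, Lyra)} → {(3, Gamma), (33, Lyra), (9, Lyra)}

{(3, Gamma), (33, Lyra), (9, Lyra)}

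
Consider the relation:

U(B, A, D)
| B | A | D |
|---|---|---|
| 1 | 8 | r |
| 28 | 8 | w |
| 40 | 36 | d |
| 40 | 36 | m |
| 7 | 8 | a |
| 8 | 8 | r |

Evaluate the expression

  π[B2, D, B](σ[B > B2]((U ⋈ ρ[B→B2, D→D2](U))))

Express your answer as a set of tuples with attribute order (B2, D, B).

ρ[B→B2, D→D2]: schema becomes (B2, A, D2); tuples unchanged.
Natural join on A: {(1, 8, r, 1, r), (1, 8, r, 28, w), (1, 8, r, 7, a), (1, 8, r, 8, r), (28, 8, w, 1, r), (28, 8, w, 28, w), (28, 8, w, 7, a), (28, 8, w, 8, r), (40, 36, d, 40, d), (40, 36, d, 40, m), (40, 36, m, 40, d), (40, 36, m, 40, m), (7, 8, a, 1, r), (7, 8, a, 28, w), (7, 8, a, 7, a), (7, 8, a, 8, r), (8, 8, r, 1, r), (8, 8, r, 28, w), (8, 8, r, 7, a), (8, 8, r, 8, r)}
Apply σ_{B > B2}; surviving tuples: {(28, 8, w, 1, r), (28, 8, w, 7, a), (28, 8, w, 8, r), (7, 8, a, 1, r), (8, 8, r, 1, r), (8, 8, r, 7, a)}
Keep only column(s) B2, D, B: {(1, a, 7), (1, r, 8), (1, w, 28), (7, r, 8), (7, w, 28), (8, w, 28)}

{(1, a, 7), (1, r, 8), (1, w, 28), (7, r, 8), (7, w, 28), (8, w, 28)}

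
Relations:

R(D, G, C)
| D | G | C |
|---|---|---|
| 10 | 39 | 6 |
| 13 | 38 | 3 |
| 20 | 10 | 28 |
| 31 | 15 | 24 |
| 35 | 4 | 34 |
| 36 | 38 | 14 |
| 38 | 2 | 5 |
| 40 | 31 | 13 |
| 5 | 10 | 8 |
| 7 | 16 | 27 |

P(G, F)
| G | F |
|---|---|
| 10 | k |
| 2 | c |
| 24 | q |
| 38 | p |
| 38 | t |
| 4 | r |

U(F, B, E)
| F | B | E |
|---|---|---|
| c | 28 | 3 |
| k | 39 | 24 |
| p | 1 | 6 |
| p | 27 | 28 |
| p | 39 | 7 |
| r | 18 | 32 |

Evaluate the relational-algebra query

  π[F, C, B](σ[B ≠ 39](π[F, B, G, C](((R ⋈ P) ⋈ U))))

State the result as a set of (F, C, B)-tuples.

{(c, 5, 28), (p, 14, 1), (p, 14, 27), (p, 3, 1), (p, 3, 27), (r, 34, 18)}

Natural join on G: {(13, 38, 3, p), (13, 38, 3, t), (20, 10, 28, k), (35, 4, 34, r), (36, 38, 14, p), (36, 38, 14, t), (38, 2, 5, c), (5, 10, 8, k)}
Natural join on F: {(13, 38, 3, p, 1, 6), (13, 38, 3, p, 27, 28), (13, 38, 3, p, 39, 7), (20, 10, 28, k, 39, 24), (35, 4, 34, r, 18, 32), (36, 38, 14, p, 1, 6), (36, 38, 14, p, 27, 28), (36, 38, 14, p, 39, 7), (38, 2, 5, c, 28, 3), (5, 10, 8, k, 39, 24)}
π[F, B, G, C]: project onto (F, B, G, C) → {(c, 28, 2, 5), (k, 39, 10, 28), (k, 39, 10, 8), (p, 1, 38, 14), (p, 1, 38, 3), (p, 27, 38, 14), (p, 27, 38, 3), (p, 39, 38, 14), (p, 39, 38, 3), (r, 18, 4, 34)}
σ[B ≠ 39]: keep tuples satisfying B ≠ 39 → {(c, 28, 2, 5), (p, 1, 38, 14), (p, 1, 38, 3), (p, 27, 38, 14), (p, 27, 38, 3), (r, 18, 4, 34)}
π[F, C, B]: project onto (F, C, B) → {(c, 5, 28), (p, 14, 1), (p, 14, 27), (p, 3, 1), (p, 3, 27), (r, 34, 18)}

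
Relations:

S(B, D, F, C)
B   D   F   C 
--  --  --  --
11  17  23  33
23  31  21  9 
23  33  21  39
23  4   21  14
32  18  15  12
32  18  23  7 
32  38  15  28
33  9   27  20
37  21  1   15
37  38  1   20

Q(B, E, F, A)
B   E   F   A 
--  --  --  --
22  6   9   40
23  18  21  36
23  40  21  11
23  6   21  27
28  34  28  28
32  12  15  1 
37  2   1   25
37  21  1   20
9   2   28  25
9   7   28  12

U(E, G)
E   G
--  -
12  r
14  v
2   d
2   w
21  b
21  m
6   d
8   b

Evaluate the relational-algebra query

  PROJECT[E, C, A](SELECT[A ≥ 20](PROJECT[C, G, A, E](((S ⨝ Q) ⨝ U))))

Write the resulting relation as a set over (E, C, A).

{(2, 15, 25), (2, 20, 25), (21, 15, 20), (21, 20, 20), (6, 14, 27), (6, 39, 27), (6, 9, 27)}

Joining S and Q on B, F yields {(23, 31, 21, 9, 18, 36), (23, 31, 21, 9, 40, 11), (23, 31, 21, 9, 6, 27), (23, 33, 21, 39, 18, 36), (23, 33, 21, 39, 40, 11), (23, 33, 21, 39, 6, 27), (23, 4, 21, 14, 18, 36), (23, 4, 21, 14, 40, 11), (23, 4, 21, 14, 6, 27), (32, 18, 15, 12, 12, 1), (32, 38, 15, 28, 12, 1), (37, 21, 1, 15, 2, 25), (37, 21, 1, 15, 21, 20), (37, 38, 1, 20, 2, 25), (37, 38, 1, 20, 21, 20)}.
Joining (S ⨝ Q) and U on E yields {(23, 31, 21, 9, 6, 27, d), (23, 33, 21, 39, 6, 27, d), (23, 4, 21, 14, 6, 27, d), (32, 18, 15, 12, 12, 1, r), (32, 38, 15, 28, 12, 1, r), (37, 21, 1, 15, 2, 25, d), (37, 21, 1, 15, 2, 25, w), (37, 21, 1, 15, 21, 20, b), (37, 21, 1, 15, 21, 20, m), (37, 38, 1, 20, 2, 25, d), (37, 38, 1, 20, 2, 25, w), (37, 38, 1, 20, 21, 20, b), (37, 38, 1, 20, 21, 20, m)}.
π_{C, G, A, E} gives {(12, r, 1, 12), (14, d, 27, 6), (15, b, 20, 21), (15, d, 25, 2), (15, m, 20, 21), (15, w, 25, 2), (20, b, 20, 21), (20, d, 25, 2), (20, m, 20, 21), (20, w, 25, 2), (28, r, 1, 12), (39, d, 27, 6), (9, d, 27, 6)}.
Selection A ≥ 20: {(14, d, 27, 6), (15, b, 20, 21), (15, d, 25, 2), (15, m, 20, 21), (15, w, 25, 2), (20, b, 20, 21), (20, d, 25, 2), (20, m, 20, 21), (20, w, 25, 2), (39, d, 27, 6), (9, d, 27, 6)}
π_{E, C, A} gives {(2, 15, 25), (2, 20, 25), (21, 15, 20), (21, 20, 20), (6, 14, 27), (6, 39, 27), (6, 9, 27)} (4 duplicate(s) eliminated).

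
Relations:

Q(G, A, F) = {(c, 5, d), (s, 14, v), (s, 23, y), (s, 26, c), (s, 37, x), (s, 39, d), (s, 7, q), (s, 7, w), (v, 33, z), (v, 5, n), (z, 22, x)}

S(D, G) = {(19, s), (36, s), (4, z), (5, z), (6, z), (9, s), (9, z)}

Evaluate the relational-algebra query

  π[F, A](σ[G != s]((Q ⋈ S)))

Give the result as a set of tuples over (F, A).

Joining Q and S on G yields {(s, 14, v, 19), (s, 14, v, 36), (s, 14, v, 9), (s, 23, y, 19), (s, 23, y, 36), (s, 23, y, 9), (s, 26, c, 19), (s, 26, c, 36), (s, 26, c, 9), (s, 37, x, 19), (s, 37, x, 36), (s, 37, x, 9), (s, 39, d, 19), (s, 39, d, 36), (s, 39, d, 9), (s, 7, q, 19), (s, 7, q, 36), (s, 7, q, 9), (s, 7, w, 19), (s, 7, w, 36), (s, 7, w, 9), (z, 22, x, 4), (z, 22, x, 5), (z, 22, x, 6), (z, 22, x, 9)}.
Selection G != s: {(z, 22, x, 4), (z, 22, x, 5), (z, 22, x, 6), (z, 22, x, 9)}
π[F, A]: project onto (F, A) (3 duplicate(s) eliminated) → {(x, 22)}

{(x, 22)}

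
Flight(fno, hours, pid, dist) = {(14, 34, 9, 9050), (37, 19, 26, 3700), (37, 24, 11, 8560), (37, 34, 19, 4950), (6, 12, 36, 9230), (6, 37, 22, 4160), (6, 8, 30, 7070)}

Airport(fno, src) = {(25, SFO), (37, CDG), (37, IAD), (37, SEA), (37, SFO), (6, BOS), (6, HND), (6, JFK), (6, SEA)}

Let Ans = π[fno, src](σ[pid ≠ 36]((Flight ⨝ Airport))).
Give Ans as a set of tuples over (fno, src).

{(37, CDG), (37, IAD), (37, SEA), (37, SFO), (6, BOS), (6, HND), (6, JFK), (6, SEA)}

Flight ⋈ Airport (natural join on fno): {(37, 19, 26, 3700, CDG), (37, 19, 26, 3700, IAD), (37, 19, 26, 3700, SEA), (37, 19, 26, 3700, SFO), (37, 24, 11, 8560, CDG), (37, 24, 11, 8560, IAD), (37, 24, 11, 8560, SEA), (37, 24, 11, 8560, SFO), (37, 34, 19, 4950, CDG), (37, 34, 19, 4950, IAD), (37, 34, 19, 4950, SEA), (37, 34, 19, 4950, SFO), (6, 12, 36, 9230, BOS), (6, 12, 36, 9230, HND), (6, 12, 36, 9230, JFK), (6, 12, 36, 9230, SEA), (6, 37, 22, 4160, BOS), (6, 37, 22, 4160, HND), (6, 37, 22, 4160, JFK), (6, 37, 22, 4160, SEA), (6, 8, 30, 7070, BOS), (6, 8, 30, 7070, HND), (6, 8, 30, 7070, JFK), (6, 8, 30, 7070, SEA)}
Selection pid ≠ 36: {(37, 19, 26, 3700, CDG), (37, 19, 26, 3700, IAD), (37, 19, 26, 3700, SEA), (37, 19, 26, 3700, SFO), (37, 24, 11, 8560, CDG), (37, 24, 11, 8560, IAD), (37, 24, 11, 8560, SEA), (37, 24, 11, 8560, SFO), (37, 34, 19, 4950, CDG), (37, 34, 19, 4950, IAD), (37, 34, 19, 4950, SEA), (37, 34, 19, 4950, SFO), (6, 37, 22, 4160, BOS), (6, 37, 22, 4160, HND), (6, 37, 22, 4160, JFK), (6, 37, 22, 4160, SEA), (6, 8, 30, 7070, BOS), (6, 8, 30, 7070, HND), (6, 8, 30, 7070, JFK), (6, 8, 30, 7070, SEA)}
Keep only column(s) fno, src (12 duplicate(s) eliminated): {(37, CDG), (37, IAD), (37, SEA), (37, SFO), (6, BOS), (6, HND), (6, JFK), (6, SEA)}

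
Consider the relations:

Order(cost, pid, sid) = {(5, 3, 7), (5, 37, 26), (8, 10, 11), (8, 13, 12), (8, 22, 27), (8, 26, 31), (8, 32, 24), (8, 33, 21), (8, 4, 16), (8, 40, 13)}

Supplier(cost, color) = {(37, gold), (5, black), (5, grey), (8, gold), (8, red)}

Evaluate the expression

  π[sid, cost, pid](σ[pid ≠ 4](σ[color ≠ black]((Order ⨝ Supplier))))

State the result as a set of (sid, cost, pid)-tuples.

{(11, 8, 10), (12, 8, 13), (13, 8, 40), (21, 8, 33), (24, 8, 32), (26, 5, 37), (27, 8, 22), (31, 8, 26), (7, 5, 3)}

Joining Order and Supplier on cost yields {(5, 3, 7, black), (5, 3, 7, grey), (5, 37, 26, black), (5, 37, 26, grey), (8, 10, 11, gold), (8, 10, 11, red), (8, 13, 12, gold), (8, 13, 12, red), (8, 22, 27, gold), (8, 22, 27, red), (8, 26, 31, gold), (8, 26, 31, red), (8, 32, 24, gold), (8, 32, 24, red), (8, 33, 21, gold), (8, 33, 21, red), (8, 4, 16, gold), (8, 4, 16, red), (8, 40, 13, gold), (8, 40, 13, red)}.
σ[color ≠ black]: keep tuples satisfying color ≠ black → {(5, 3, 7, grey), (5, 37, 26, grey), (8, 10, 11, gold), (8, 10, 11, red), (8, 13, 12, gold), (8, 13, 12, red), (8, 22, 27, gold), (8, 22, 27, red), (8, 26, 31, gold), (8, 26, 31, red), (8, 32, 24, gold), (8, 32, 24, red), (8, 33, 21, gold), (8, 33, 21, red), (8, 4, 16, gold), (8, 4, 16, red), (8, 40, 13, gold), (8, 40, 13, red)}
σ[pid ≠ 4]: keep tuples satisfying pid ≠ 4 → {(5, 3, 7, grey), (5, 37, 26, grey), (8, 10, 11, gold), (8, 10, 11, red), (8, 13, 12, gold), (8, 13, 12, red), (8, 22, 27, gold), (8, 22, 27, red), (8, 26, 31, gold), (8, 26, 31, red), (8, 32, 24, gold), (8, 32, 24, red), (8, 33, 21, gold), (8, 33, 21, red), (8, 40, 13, gold), (8, 40, 13, red)}
Projecting to sid, cost, pid (7 duplicate(s) eliminated): {(11, 8, 10), (12, 8, 13), (13, 8, 40), (21, 8, 33), (24, 8, 32), (26, 5, 37), (27, 8, 22), (31, 8, 26), (7, 5, 3)}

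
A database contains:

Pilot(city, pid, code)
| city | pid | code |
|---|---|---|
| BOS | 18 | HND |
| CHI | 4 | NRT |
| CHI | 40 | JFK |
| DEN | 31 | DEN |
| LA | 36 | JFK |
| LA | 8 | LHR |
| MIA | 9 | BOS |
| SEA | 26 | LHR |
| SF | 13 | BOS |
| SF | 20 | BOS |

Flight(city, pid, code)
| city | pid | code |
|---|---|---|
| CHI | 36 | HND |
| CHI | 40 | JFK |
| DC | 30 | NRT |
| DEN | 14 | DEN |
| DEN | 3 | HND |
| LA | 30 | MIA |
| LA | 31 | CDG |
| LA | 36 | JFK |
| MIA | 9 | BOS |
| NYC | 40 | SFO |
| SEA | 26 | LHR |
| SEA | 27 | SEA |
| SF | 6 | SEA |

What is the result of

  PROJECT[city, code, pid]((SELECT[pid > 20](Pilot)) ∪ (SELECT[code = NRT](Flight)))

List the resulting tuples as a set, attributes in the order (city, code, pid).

{(CHI, JFK, 40), (DC, NRT, 30), (DEN, DEN, 31), (LA, JFK, 36), (SEA, LHR, 26)}

Selection pid > 20: {(CHI, 40, JFK), (DEN, 31, DEN), (LA, 36, JFK), (SEA, 26, LHR)}
Selection code = NRT: {(DC, 30, NRT)}
Union: {(CHI, 40, JFK), (DEN, 31, DEN), (LA, 36, JFK), (SEA, 26, LHR)} with {(DC, 30, NRT)} → {(CHI, 40, JFK), (DC, 30, NRT), (DEN, 31, DEN), (LA, 36, JFK), (SEA, 26, LHR)}
Keep only column(s) city, code, pid: {(CHI, JFK, 40), (DC, NRT, 30), (DEN, DEN, 31), (LA, JFK, 36), (SEA, LHR, 26)}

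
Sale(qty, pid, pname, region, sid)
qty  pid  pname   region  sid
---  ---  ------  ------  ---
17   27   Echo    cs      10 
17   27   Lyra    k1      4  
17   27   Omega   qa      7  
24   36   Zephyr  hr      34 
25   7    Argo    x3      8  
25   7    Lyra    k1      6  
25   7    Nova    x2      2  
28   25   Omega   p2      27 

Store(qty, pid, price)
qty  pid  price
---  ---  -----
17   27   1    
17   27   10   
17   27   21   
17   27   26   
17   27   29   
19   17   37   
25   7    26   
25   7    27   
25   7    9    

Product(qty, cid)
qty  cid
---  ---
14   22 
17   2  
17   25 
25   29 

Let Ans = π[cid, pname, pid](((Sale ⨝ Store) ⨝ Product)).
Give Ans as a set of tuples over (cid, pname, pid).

Sale ⋈ Store (natural join on qty, pid): {(17, 27, Echo, cs, 10, 1), (17, 27, Echo, cs, 10, 10), (17, 27, Echo, cs, 10, 21), (17, 27, Echo, cs, 10, 26), (17, 27, Echo, cs, 10, 29), (17, 27, Lyra, k1, 4, 1), (17, 27, Lyra, k1, 4, 10), (17, 27, Lyra, k1, 4, 21), (17, 27, Lyra, k1, 4, 26), (17, 27, Lyra, k1, 4, 29), (17, 27, Omega, qa, 7, 1), (17, 27, Omega, qa, 7, 10), (17, 27, Omega, qa, 7, 21), (17, 27, Omega, qa, 7, 26), (17, 27, Omega, qa, 7, 29), (25, 7, Argo, x3, 8, 26), (25, 7, Argo, x3, 8, 27), (25, 7, Argo, x3, 8, 9), (25, 7, Lyra, k1, 6, 26), (25, 7, Lyra, k1, 6, 27), (25, 7, Lyra, k1, 6, 9), (25, 7, Nova, x2, 2, 26), (25, 7, Nova, x2, 2, 27), (25, 7, Nova, x2, 2, 9)}
(Sale ⨝ Store) ⋈ Product (natural join on qty): {(17, 27, Echo, cs, 10, 1, 2), (17, 27, Echo, cs, 10, 1, 25), (17, 27, Echo, cs, 10, 10, 2), (17, 27, Echo, cs, 10, 10, 25), (17, 27, Echo, cs, 10, 21, 2), (17, 27, Echo, cs, 10, 21, 25), (17, 27, Echo, cs, 10, 26, 2), (17, 27, Echo, cs, 10, 26, 25), (17, 27, Echo, cs, 10, 29, 2), (17, 27, Echo, cs, 10, 29, 25), (17, 27, Lyra, k1, 4, 1, 2), (17, 27, Lyra, k1, 4, 1, 25), (17, 27, Lyra, k1, 4, 10, 2), (17, 27, Lyra, k1, 4, 10, 25), (17, 27, Lyra, k1, 4, 21, 2), (17, 27, Lyra, k1, 4, 21, 25), (17, 27, Lyra, k1, 4, 26, 2), (17, 27, Lyra, k1, 4, 26, 25), (17, 27, Lyra, k1, 4, 29, 2), (17, 27, Lyra, k1, 4, 29, 25), (17, 27, Omega, qa, 7, 1, 2), (17, 27, Omega, qa, 7, 1, 25), (17, 27, Omega, qa, 7, 10, 2), (17, 27, Omega, qa, 7, 10, 25), (17, 27, Omega, qa, 7, 21, 2), (17, 27, Omega, qa, 7, 21, 25), (17, 27, Omega, qa, 7, 26, 2), (17, 27, Omega, qa, 7, 26, 25), (17, 27, Omega, qa, 7, 29, 2), (17, 27, Omega, qa, 7, 29, 25), (25, 7, Argo, x3, 8, 26, 29), (25, 7, Argo, x3, 8, 27, 29), (25, 7, Argo, x3, 8, 9, 29), (25, 7, Lyra, k1, 6, 26, 29), (25, 7, Lyra, k1, 6, 27, 29), (25, 7, Lyra, k1, 6, 9, 29), (25, 7, Nova, x2, 2, 26, 29), (25, 7, Nova, x2, 2, 27, 29), (25, 7, Nova, x2, 2, 9, 29)}
π_{cid, pname, pid} gives {(2, Echo, 27), (2, Lyra, 27), (2, Omega, 27), (25, Echo, 27), (25, Lyra, 27), (25, Omega, 27), (29, Argo, 7), (29, Lyra, 7), (29, Nova, 7)} (30 duplicate(s) eliminated).

{(2, Echo, 27), (2, Lyra, 27), (2, Omega, 27), (25, Echo, 27), (25, Lyra, 27), (25, Omega, 27), (29, Argo, 7), (29, Lyra, 7), (29, Nova, 7)}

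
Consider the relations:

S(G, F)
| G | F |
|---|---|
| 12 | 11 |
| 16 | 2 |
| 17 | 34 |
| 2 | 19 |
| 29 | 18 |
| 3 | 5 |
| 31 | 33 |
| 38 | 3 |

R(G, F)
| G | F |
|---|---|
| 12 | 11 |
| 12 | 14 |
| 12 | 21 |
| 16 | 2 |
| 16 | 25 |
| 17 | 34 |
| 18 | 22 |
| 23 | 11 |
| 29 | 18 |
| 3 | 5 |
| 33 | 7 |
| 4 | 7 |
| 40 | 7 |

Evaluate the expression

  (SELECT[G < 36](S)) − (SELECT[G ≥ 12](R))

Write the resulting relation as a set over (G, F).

{(2, 19), (3, 5), (31, 33)}

Filtering on G < 36 leaves {(12, 11), (16, 2), (17, 34), (2, 19), (29, 18), (3, 5), (31, 33)}.
Filtering on G ≥ 12 leaves {(12, 11), (12, 14), (12, 21), (16, 2), (16, 25), (17, 34), (18, 22), (23, 11), (29, 18), (33, 7), (40, 7)}.
Difference: {(12, 11), (16, 2), (17, 34), (2, 19), (29, 18), (3, 5), (31, 33)} with {(12, 11), (12, 14), (12, 21), (16, 2), (16, 25), (17, 34), (18, 22), (23, 11), (29, 18), (33, 7), (40, 7)} → {(2, 19), (3, 5), (31, 33)}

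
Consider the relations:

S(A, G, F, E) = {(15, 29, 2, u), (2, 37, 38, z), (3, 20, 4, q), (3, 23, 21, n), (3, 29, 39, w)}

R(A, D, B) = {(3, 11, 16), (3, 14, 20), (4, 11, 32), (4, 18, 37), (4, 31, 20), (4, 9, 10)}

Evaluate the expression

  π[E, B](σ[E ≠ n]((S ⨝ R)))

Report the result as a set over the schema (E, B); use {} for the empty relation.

S ⋈ R (natural join on A): {(3, 20, 4, q, 11, 16), (3, 20, 4, q, 14, 20), (3, 23, 21, n, 11, 16), (3, 23, 21, n, 14, 20), (3, 29, 39, w, 11, 16), (3, 29, 39, w, 14, 20)}
Selection E ≠ n: {(3, 20, 4, q, 11, 16), (3, 20, 4, q, 14, 20), (3, 29, 39, w, 11, 16), (3, 29, 39, w, 14, 20)}
Projecting to E, B: {(q, 16), (q, 20), (w, 16), (w, 20)}

{(q, 16), (q, 20), (w, 16), (w, 20)}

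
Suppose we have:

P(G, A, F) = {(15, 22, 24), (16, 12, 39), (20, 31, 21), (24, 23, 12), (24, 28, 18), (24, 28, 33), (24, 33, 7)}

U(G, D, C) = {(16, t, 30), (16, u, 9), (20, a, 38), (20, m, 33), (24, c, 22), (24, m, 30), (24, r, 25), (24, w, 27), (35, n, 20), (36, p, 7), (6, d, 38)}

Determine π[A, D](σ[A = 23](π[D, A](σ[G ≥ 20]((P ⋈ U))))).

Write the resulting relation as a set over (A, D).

{(23, c), (23, m), (23, r), (23, w)}

Natural join on G: {(16, 12, 39, t, 30), (16, 12, 39, u, 9), (20, 31, 21, a, 38), (20, 31, 21, m, 33), (24, 23, 12, c, 22), (24, 23, 12, m, 30), (24, 23, 12, r, 25), (24, 23, 12, w, 27), (24, 28, 18, c, 22), (24, 28, 18, m, 30), (24, 28, 18, r, 25), (24, 28, 18, w, 27), (24, 28, 33, c, 22), (24, 28, 33, m, 30), (24, 28, 33, r, 25), (24, 28, 33, w, 27), (24, 33, 7, c, 22), (24, 33, 7, m, 30), (24, 33, 7, r, 25), (24, 33, 7, w, 27)}
Apply σ_{G ≥ 20}; surviving tuples: {(20, 31, 21, a, 38), (20, 31, 21, m, 33), (24, 23, 12, c, 22), (24, 23, 12, m, 30), (24, 23, 12, r, 25), (24, 23, 12, w, 27), (24, 28, 18, c, 22), (24, 28, 18, m, 30), (24, 28, 18, r, 25), (24, 28, 18, w, 27), (24, 28, 33, c, 22), (24, 28, 33, m, 30), (24, 28, 33, r, 25), (24, 28, 33, w, 27), (24, 33, 7, c, 22), (24, 33, 7, m, 30), (24, 33, 7, r, 25), (24, 33, 7, w, 27)}
Keep only column(s) D, A (4 duplicate(s) eliminated): {(a, 31), (c, 23), (c, 28), (c, 33), (m, 23), (m, 28), (m, 31), (m, 33), (r, 23), (r, 28), (r, 33), (w, 23), (w, 28), (w, 33)}
Apply σ_{A = 23}; surviving tuples: {(c, 23), (m, 23), (r, 23), (w, 23)}
Keep only column(s) A, D: {(23, c), (23, m), (23, r), (23, w)}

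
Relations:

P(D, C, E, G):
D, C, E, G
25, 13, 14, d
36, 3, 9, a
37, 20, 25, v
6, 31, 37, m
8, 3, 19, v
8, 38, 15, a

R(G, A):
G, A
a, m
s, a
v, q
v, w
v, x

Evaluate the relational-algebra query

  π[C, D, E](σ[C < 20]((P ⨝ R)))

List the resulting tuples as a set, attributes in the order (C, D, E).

{(3, 36, 9), (3, 8, 19)}

Natural join on G: {(36, 3, 9, a, m), (37, 20, 25, v, q), (37, 20, 25, v, w), (37, 20, 25, v, x), (8, 3, 19, v, q), (8, 3, 19, v, w), (8, 3, 19, v, x), (8, 38, 15, a, m)}
Apply σ_{C < 20}; surviving tuples: {(36, 3, 9, a, m), (8, 3, 19, v, q), (8, 3, 19, v, w), (8, 3, 19, v, x)}
π_{C, D, E} gives {(3, 36, 9), (3, 8, 19)} (2 duplicate(s) eliminated).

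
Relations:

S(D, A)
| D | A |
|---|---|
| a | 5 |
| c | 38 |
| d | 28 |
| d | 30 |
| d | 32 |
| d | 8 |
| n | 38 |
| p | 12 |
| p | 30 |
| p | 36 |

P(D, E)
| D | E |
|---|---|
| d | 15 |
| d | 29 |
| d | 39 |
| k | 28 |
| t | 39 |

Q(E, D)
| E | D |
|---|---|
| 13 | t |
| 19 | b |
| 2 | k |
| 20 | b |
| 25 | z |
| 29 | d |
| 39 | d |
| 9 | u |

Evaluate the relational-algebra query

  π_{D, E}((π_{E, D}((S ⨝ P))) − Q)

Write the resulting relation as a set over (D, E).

{(d, 15)}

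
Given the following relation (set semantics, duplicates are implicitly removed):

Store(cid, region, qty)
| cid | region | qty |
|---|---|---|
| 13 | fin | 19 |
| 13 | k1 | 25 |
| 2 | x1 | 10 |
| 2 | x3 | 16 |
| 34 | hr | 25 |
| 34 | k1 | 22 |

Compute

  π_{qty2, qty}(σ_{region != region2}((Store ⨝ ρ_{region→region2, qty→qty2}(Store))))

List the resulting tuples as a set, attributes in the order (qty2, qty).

{(10, 16), (16, 10), (19, 25), (22, 25), (25, 19), (25, 22)}

ρ[region→region2, qty→qty2]: schema becomes (cid, region2, qty2); tuples unchanged.
Joining Store and ρ_{region→region2, qty→qty2}(Store) on cid yields {(13, fin, 19, fin, 19), (13, fin, 19, k1, 25), (13, k1, 25, fin, 19), (13, k1, 25, k1, 25), (2, x1, 10, x1, 10), (2, x1, 10, x3, 16), (2, x3, 16, x1, 10), (2, x3, 16, x3, 16), (34, hr, 25, hr, 25), (34, hr, 25, k1, 22), (34, k1, 22, hr, 25), (34, k1, 22, k1, 22)}.
σ[region != region2]: keep tuples satisfying region != region2 → {(13, fin, 19, k1, 25), (13, k1, 25, fin, 19), (2, x1, 10, x3, 16), (2, x3, 16, x1, 10), (34, hr, 25, k1, 22), (34, k1, 22, hr, 25)}
Projecting to qty2, qty: {(10, 16), (16, 10), (19, 25), (22, 25), (25, 19), (25, 22)}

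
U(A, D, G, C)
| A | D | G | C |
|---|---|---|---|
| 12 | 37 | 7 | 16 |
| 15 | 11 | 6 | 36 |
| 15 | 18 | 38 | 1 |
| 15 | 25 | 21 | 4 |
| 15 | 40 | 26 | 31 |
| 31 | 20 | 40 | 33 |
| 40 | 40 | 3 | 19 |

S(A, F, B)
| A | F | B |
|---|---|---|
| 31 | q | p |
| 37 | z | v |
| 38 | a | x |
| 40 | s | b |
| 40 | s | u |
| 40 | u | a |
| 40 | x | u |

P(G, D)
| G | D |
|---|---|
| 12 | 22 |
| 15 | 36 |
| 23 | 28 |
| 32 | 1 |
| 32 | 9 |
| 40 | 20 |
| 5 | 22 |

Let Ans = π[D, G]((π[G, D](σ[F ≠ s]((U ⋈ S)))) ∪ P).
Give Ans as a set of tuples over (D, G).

Natural join on A: {(31, 20, 40, 33, q, p), (40, 40, 3, 19, s, b), (40, 40, 3, 19, s, u), (40, 40, 3, 19, u, a), (40, 40, 3, 19, x, u)}
Apply σ_{F ≠ s}; surviving tuples: {(31, 20, 40, 33, q, p), (40, 40, 3, 19, u, a), (40, 40, 3, 19, x, u)}
Projecting to G, D (1 duplicate(s) eliminated): {(3, 40), (40, 20)}
Taking the union: {(12, 22), (15, 36), (23, 28), (3, 40), (32, 1), (32, 9), (40, 20), (5, 22)}
Projecting to D, G: {(1, 32), (20, 40), (22, 12), (22, 5), (28, 23), (36, 15), (40, 3), (9, 32)}

{(1, 32), (20, 40), (22, 12), (22, 5), (28, 23), (36, 15), (40, 3), (9, 32)}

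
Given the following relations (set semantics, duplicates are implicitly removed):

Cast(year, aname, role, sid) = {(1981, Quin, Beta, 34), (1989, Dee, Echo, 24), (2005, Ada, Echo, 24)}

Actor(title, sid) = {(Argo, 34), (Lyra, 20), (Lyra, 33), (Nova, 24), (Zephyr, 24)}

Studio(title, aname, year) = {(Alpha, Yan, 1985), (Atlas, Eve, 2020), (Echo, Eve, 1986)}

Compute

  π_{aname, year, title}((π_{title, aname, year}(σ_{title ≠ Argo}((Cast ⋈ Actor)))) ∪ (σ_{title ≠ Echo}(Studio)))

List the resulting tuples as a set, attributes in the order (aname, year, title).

Cast ⋈ Actor (natural join on sid): {(1981, Quin, Beta, 34, Argo), (1989, Dee, Echo, 24, Nova), (1989, Dee, Echo, 24, Zephyr), (2005, Ada, Echo, 24, Nova), (2005, Ada, Echo, 24, Zephyr)}
Selection title ≠ Argo: {(1989, Dee, Echo, 24, Nova), (1989, Dee, Echo, 24, Zephyr), (2005, Ada, Echo, 24, Nova), (2005, Ada, Echo, 24, Zephyr)}
π[title, aname, year]: project onto (title, aname, year) → {(Nova, Ada, 2005), (Nova, Dee, 1989), (Zephyr, Ada, 2005), (Zephyr, Dee, 1989)}
Selection title ≠ Echo: {(Alpha, Yan, 1985), (Atlas, Eve, 2020)}
Union: {(Nova, Ada, 2005), (Nova, Dee, 1989), (Zephyr, Ada, 2005), (Zephyr, Dee, 1989)} with {(Alpha, Yan, 1985), (Atlas, Eve, 2020)} → {(Alpha, Yan, 1985), (Atlas, Eve, 2020), (Nova, Ada, 2005), (Nova, Dee, 1989), (Zephyr, Ada, 2005), (Zephyr, Dee, 1989)}
π[aname, year, title]: project onto (aname, year, title) → {(Ada, 2005, Nova), (Ada, 2005, Zephyr), (Dee, 1989, Nova), (Dee, 1989, Zephyr), (Eve, 2020, Atlas), (Yan, 1985, Alpha)}

{(Ada, 2005, Nova), (Ada, 2005, Zephyr), (Dee, 1989, Nova), (Dee, 1989, Zephyr), (Eve, 2020, Atlas), (Yan, 1985, Alpha)}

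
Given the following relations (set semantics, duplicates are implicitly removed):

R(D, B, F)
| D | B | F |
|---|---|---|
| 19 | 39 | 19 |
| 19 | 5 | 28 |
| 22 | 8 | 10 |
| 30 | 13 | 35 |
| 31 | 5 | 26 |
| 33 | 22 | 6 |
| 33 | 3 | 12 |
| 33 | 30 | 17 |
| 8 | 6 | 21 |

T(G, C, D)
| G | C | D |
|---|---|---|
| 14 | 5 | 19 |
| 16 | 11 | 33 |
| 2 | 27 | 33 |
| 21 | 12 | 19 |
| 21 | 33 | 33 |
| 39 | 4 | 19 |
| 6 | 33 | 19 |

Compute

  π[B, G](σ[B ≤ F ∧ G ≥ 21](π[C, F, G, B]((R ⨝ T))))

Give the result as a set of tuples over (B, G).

{(3, 21), (5, 21), (5, 39)}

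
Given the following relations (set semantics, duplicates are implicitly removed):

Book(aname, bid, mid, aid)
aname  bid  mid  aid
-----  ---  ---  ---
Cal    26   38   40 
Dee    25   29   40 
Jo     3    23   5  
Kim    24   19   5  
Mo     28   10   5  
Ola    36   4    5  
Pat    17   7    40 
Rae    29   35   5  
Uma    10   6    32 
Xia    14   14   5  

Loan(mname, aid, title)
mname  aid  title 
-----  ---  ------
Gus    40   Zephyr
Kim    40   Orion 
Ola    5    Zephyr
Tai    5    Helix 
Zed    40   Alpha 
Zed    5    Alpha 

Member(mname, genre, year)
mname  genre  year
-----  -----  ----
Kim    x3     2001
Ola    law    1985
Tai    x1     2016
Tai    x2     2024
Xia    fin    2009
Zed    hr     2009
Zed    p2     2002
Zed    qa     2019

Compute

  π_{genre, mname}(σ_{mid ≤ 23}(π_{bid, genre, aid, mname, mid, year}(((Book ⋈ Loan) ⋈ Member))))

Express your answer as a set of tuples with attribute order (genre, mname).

{(hr, Zed), (law, Ola), (p2, Zed), (qa, Zed), (x1, Tai), (x2, Tai), (x3, Kim)}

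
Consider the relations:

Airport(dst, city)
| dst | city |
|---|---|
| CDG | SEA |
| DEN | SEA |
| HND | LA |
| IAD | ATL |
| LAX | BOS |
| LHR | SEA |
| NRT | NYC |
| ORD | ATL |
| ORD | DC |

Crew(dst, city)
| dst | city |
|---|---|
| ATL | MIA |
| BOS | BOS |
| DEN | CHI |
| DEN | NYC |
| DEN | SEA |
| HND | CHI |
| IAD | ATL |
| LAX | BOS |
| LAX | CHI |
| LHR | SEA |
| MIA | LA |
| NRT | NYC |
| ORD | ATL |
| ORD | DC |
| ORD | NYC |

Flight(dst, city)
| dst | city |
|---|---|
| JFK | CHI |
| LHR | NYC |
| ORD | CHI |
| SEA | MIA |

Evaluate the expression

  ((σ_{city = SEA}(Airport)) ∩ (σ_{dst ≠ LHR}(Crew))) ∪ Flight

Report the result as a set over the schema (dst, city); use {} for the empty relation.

Apply σ_{city = SEA}; surviving tuples: {(CDG, SEA), (DEN, SEA), (LHR, SEA)}
Apply σ_{dst ≠ LHR}; surviving tuples: {(ATL, MIA), (BOS, BOS), (DEN, CHI), (DEN, NYC), (DEN, SEA), (HND, CHI), (IAD, ATL), (LAX, BOS), (LAX, CHI), (MIA, LA), (NRT, NYC), (ORD, ATL), (ORD, DC), (ORD, NYC)}
Taking the intersection: {(DEN, SEA)}
Taking the union: {(DEN, SEA), (JFK, CHI), (LHR, NYC), (ORD, CHI), (SEA, MIA)}

{(DEN, SEA), (JFK, CHI), (LHR, NYC), (ORD, CHI), (SEA, MIA)}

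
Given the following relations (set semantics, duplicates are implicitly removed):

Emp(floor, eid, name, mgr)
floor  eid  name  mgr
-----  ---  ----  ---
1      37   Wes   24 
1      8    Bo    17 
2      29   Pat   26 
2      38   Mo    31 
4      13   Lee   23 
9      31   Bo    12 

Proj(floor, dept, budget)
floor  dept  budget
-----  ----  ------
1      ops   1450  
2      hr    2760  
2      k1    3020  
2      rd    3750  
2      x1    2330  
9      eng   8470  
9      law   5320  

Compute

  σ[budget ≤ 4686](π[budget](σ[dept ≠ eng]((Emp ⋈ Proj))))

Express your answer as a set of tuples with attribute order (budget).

Emp ⋈ Proj (natural join on floor): {(1, 37, Wes, 24, ops, 1450), (1, 8, Bo, 17, ops, 1450), (2, 29, Pat, 26, hr, 2760), (2, 29, Pat, 26, k1, 3020), (2, 29, Pat, 26, rd, 3750), (2, 29, Pat, 26, x1, 2330), (2, 38, Mo, 31, hr, 2760), (2, 38, Mo, 31, k1, 3020), (2, 38, Mo, 31, rd, 3750), (2, 38, Mo, 31, x1, 2330), (9, 31, Bo, 12, eng, 8470), (9, 31, Bo, 12, law, 5320)}
Filtering on dept ≠ eng leaves {(1, 37, Wes, 24, ops, 1450), (1, 8, Bo, 17, ops, 1450), (2, 29, Pat, 26, hr, 2760), (2, 29, Pat, 26, k1, 3020), (2, 29, Pat, 26, rd, 3750), (2, 29, Pat, 26, x1, 2330), (2, 38, Mo, 31, hr, 2760), (2, 38, Mo, 31, k1, 3020), (2, 38, Mo, 31, rd, 3750), (2, 38, Mo, 31, x1, 2330), (9, 31, Bo, 12, law, 5320)}.
Keep only column(s) budget (5 duplicate(s) eliminated): {1450, 2330, 2760, 3020, 3750, 5320}
Filtering on budget ≤ 4686 leaves {1450, 2330, 2760, 3020, 3750}.

{1450, 2330, 2760, 3020, 3750}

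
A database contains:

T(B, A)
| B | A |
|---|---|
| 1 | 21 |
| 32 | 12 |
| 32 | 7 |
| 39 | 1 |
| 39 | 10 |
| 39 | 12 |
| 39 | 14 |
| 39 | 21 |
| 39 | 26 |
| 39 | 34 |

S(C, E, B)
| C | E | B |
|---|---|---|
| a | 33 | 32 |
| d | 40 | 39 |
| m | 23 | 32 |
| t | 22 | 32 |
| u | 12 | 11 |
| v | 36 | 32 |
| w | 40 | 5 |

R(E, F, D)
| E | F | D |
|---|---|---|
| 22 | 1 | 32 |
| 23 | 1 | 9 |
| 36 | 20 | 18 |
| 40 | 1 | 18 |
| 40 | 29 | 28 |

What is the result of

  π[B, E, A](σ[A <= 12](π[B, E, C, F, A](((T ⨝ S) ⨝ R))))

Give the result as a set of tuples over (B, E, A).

Joining T and S on B yields {(32, 12, a, 33), (32, 12, m, 23), (32, 12, t, 22), (32, 12, v, 36), (32, 7, a, 33), (32, 7, m, 23), (32, 7, t, 22), (32, 7, v, 36), (39, 1, d, 40), (39, 10, d, 40), (39, 12, d, 40), (39, 14, d, 40), (39, 21, d, 40), (39, 26, d, 40), (39, 34, d, 40)}.
Joining (T ⨝ S) and R on E yields {(32, 12, m, 23, 1, 9), (32, 12, t, 22, 1, 32), (32, 12, v, 36, 20, 18), (32, 7, m, 23, 1, 9), (32, 7, t, 22, 1, 32), (32, 7, v, 36, 20, 18), (39, 1, d, 40, 1, 18), (39, 1, d, 40, 29, 28), (39, 10, d, 40, 1, 18), (39, 10, d, 40, 29, 28), (39, 12, d, 40, 1, 18), (39, 12, d, 40, 29, 28), (39, 14, d, 40, 1, 18), (39, 14, d, 40, 29, 28), (39, 21, d, 40, 1, 18), (39, 21, d, 40, 29, 28), (39, 26, d, 40, 1, 18), (39, 26, d, 40, 29, 28), (39, 34, d, 40, 1, 18), (39, 34, d, 40, 29, 28)}.
π[B, E, C, F, A]: project onto (B, E, C, F, A) → {(32, 22, t, 1, 12), (32, 22, t, 1, 7), (32, 23, m, 1, 12), (32, 23, m, 1, 7), (32, 36, v, 20, 12), (32, 36, v, 20, 7), (39, 40, d, 1, 1), (39, 40, d, 1, 10), (39, 40, d, 1, 12), (39, 40, d, 1, 14), (39, 40, d, 1, 21), (39, 40, d, 1, 26), (39, 40, d, 1, 34), (39, 40, d, 29, 1), (39, 40, d, 29, 10), (39, 40, d, 29, 12), (39, 40, d, 29, 14), (39, 40, d, 29, 21), (39, 40, d, 29, 26), (39, 40, d, 29, 34)}
σ[A <= 12]: keep tuples satisfying A <= 12 → {(32, 22, t, 1, 12), (32, 22, t, 1, 7), (32, 23, m, 1, 12), (32, 23, m, 1, 7), (32, 36, v, 20, 12), (32, 36, v, 20, 7), (39, 40, d, 1, 1), (39, 40, d, 1, 10), (39, 40, d, 1, 12), (39, 40, d, 29, 1), (39, 40, d, 29, 10), (39, 40, d, 29, 12)}
π[B, E, A]: project onto (B, E, A) (3 duplicate(s) eliminated) → {(32, 22, 12), (32, 22, 7), (32, 23, 12), (32, 23, 7), (32, 36, 12), (32, 36, 7), (39, 40, 1), (39, 40, 10), (39, 40, 12)}

{(32, 22, 12), (32, 22, 7), (32, 23, 12), (32, 23, 7), (32, 36, 12), (32, 36, 7), (39, 40, 1), (39, 40, 10), (39, 40, 12)}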